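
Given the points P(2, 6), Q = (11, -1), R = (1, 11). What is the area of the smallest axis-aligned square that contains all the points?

144

The bounding box has width 10 and height 12.
An axis-aligned square enclosing the set must have side ≥ max(width, height).
So the minimum side is max(10, 12) = 12.
Area = 12² = 144.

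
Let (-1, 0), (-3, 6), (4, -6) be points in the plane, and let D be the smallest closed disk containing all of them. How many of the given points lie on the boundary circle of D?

2

Call the three points A, B, C in the order given.
Side lengths²: AB² = 40, AC² = 61, BC² = 193.
Since BC² = 193 ≥ 61 + 40 = 101, the angle opposite BC is not acute, so the smallest enclosing circle has BC as diameter.
Centre = midpoint of BC = (0.5, 0), r² = 193/4 = 48.25.
The points at distance exactly r from the centre are (-3, 6), (4, -6) — 2 points.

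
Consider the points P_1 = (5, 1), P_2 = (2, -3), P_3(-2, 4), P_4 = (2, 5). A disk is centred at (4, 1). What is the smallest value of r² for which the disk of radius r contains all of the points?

45

The required radius is the distance from (4, 1) to the farthest point.
Squared distances: 1, 20, 45, 20.
Maximum is 45, attained at P_3.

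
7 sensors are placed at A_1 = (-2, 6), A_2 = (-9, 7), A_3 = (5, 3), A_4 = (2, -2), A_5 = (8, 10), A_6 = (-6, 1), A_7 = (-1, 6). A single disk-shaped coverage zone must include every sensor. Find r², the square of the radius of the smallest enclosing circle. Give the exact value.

75245/961

The minimum enclosing circle is determined by three boundary points: A_2, A_4, A_5.
Their circumcentre is (-5/31, 204/31) with r² = 75245/961.
The farthest remaining point A_6 is at distance² 62690/961 ≤ 75245/961.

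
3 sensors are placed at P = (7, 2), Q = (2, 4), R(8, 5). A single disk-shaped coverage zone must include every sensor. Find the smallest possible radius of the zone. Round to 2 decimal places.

3.05

Side lengths²: PQ² = 29, PR² = 10, QR² = 37.
Since QR² = 37 < 29 + 10 = 39, the triangle is acute, so the smallest enclosing circle is the circumcircle.
Circumcentre = (171/34, 147/34), r² = 5365/578.
r = √(5365/578) ≈ 3.05.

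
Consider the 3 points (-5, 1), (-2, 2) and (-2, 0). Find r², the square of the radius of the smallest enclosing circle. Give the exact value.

Call the three points A, B, C in the order given.
Side lengths²: AB² = 10, AC² = 10, BC² = 4.
Since AC² = 10 < 10 + 4 = 14, the triangle is acute, so the smallest enclosing circle is the circumcircle.
Circumcentre = (-10/3, 1), r² = 25/9.

25/9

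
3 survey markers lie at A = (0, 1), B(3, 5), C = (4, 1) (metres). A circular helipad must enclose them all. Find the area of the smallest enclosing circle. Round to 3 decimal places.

Side lengths²: AB² = 25, AC² = 16, BC² = 17.
Since AB² = 25 < 17 + 16 = 33, the triangle is acute, so the smallest enclosing circle is the circumcircle.
Circumcentre = (2, 2.625), r² = 6.640625.
Area = π·r² = π·6.640625 ≈ 20.862.

20.862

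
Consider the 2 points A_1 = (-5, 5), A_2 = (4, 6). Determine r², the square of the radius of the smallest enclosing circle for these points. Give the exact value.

20.5

The smallest circle enclosing two points has them as diameter endpoints.
Centre = midpoint = (-0.5, 5.5); r² = |A_1A_2|²/4 = 82/4 = 20.5.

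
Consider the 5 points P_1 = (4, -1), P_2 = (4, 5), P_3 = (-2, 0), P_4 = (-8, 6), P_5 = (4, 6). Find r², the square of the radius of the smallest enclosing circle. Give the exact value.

The farthest pair is P_1–P_4 with squared distance 193. The circle on this segment as diameter has centre (-2, 2.5) and r² = 193/4 = 48.25.
Check P_2: distance² to centre = 42.25 ≤ 48.25, so it lies inside.
All remaining points lie in this disk, and no smaller disk contains both endpoints, so this is the minimum enclosing circle.

48.25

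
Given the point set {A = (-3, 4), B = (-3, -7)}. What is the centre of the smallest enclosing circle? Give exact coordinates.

The smallest circle enclosing two points has them as diameter endpoints.
Centre = midpoint = (-3, -1.5); r² = |AB|²/4 = 121/4 = 30.25.
Centre = (-3, -1.5).

(-3, -1.5)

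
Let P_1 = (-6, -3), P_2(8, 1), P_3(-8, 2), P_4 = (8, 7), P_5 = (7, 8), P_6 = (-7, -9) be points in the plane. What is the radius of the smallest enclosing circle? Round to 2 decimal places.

11.01

A smallest enclosing disk is always determined by at most three of the input points on its boundary.
The farthest pair is P_5–P_6 with squared distance 485. The circle on this segment as diameter has centre (0, -0.5) and r² = 485/4 = 121.25.
Check P_1: distance² to centre = 42.25 ≤ 121.25, so it lies inside.
All remaining points lie in this disk, and no smaller disk contains both endpoints, so this is the minimum enclosing circle.
r = √(121.25) ≈ 11.01.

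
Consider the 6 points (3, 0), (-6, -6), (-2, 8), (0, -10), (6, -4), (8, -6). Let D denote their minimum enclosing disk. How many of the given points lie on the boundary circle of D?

By Welzl's lemma the MEC is supported by two points (diametrically opposite) or three points (on a circumcircle).
The minimum enclosing circle is determined by three boundary points: (-2, 8), (0, -10), (8, -6).
Their circumcentre is (8/19, -16/19) with r² = 30340/361.
The farthest remaining point (-6, -6) is at distance² 24488/361 ≤ 30340/361.
The points at distance exactly r from the centre are (-2, 8), (0, -10), (8, -6) — 3 points.

3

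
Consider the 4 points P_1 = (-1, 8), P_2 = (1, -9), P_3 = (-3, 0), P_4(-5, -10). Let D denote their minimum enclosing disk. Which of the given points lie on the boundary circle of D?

P_1, P_4

By Welzl's lemma the MEC is supported by two points (diametrically opposite) or three points (on a circumcircle).
The farthest pair is P_1–P_4 with squared distance 340. The circle on this segment as diameter has centre (-3, -1) and r² = 340/4 = 85.
Check P_2: distance² to centre = 80 ≤ 85, so it lies inside.
All remaining points lie in this disk, and no smaller disk contains both endpoints, so this is the minimum enclosing circle.
The points at distance exactly r from the centre are P_1, P_4 — 2 points.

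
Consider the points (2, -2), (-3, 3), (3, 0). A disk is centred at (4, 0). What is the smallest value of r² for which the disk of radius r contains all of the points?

58

The required radius is the distance from (4, 0) to the farthest point.
Squared distances: 8, 58, 1.
Maximum is 58, attained at (-3, 3).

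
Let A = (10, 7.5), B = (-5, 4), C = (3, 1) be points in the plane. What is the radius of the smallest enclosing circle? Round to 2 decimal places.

7.70

Side lengths²: AB² = 237.25, AC² = 91.25, BC² = 73.
Since AB² = 237.25 ≥ 91.25 + 73 = 164.25, the angle opposite AB is not acute, so the smallest enclosing circle has AB as diameter.
Centre = midpoint of AB = (2.5, 5.75), r² = 237.25/4 = 59.3125.
r = √(59.3125) ≈ 7.70.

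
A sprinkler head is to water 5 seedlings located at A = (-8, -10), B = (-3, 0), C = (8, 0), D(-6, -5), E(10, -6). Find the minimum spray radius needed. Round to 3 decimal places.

A smallest enclosing disk is always determined by at most three of the input points on its boundary.
The minimum enclosing circle is determined by three boundary points: A, C, E.
Their circumcentre is (15/29, -169/29) with r² = 75650/841.
The farthest remaining point B is at distance² 38965/841 ≤ 75650/841.
r = √(75650/841) ≈ 9.484.

9.484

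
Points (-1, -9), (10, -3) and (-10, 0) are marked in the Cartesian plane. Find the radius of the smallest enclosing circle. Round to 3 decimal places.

10.112

Call the three points A, B, C in the order given.
Side lengths²: AB² = 157, AC² = 162, BC² = 409.
Since BC² = 409 ≥ 162 + 157 = 319, the angle opposite BC is not acute, so the smallest enclosing circle has BC as diameter.
Centre = midpoint of BC = (0, -1.5), r² = 409/4 = 102.25.
r = √(102.25) ≈ 10.112.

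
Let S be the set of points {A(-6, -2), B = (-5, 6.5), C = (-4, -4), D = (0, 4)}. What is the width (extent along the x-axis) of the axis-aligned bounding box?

6

max x = 0, min x = -6, so width = 6.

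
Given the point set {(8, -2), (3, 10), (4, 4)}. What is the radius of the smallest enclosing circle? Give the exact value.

Call the three points A, B, C in the order given.
Side lengths²: AB² = 169, AC² = 52, BC² = 37.
Since AB² = 169 ≥ 52 + 37 = 89, the angle opposite AB is not acute, so the smallest enclosing circle has AB as diameter.
Centre = midpoint of AB = (5.5, 4), r² = 169/4 = 42.25.
r = √(42.25) = 6.5.

6.5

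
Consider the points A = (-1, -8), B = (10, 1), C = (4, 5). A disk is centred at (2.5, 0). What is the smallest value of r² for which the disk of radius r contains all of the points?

76.25

The required radius is the distance from (2.5, 0) to the farthest point.
Squared distances: 76.25, 57.25, 27.25.
Maximum is 76.25, attained at A.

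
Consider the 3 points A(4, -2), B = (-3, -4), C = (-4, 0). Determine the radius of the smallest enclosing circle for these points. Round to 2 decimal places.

4.13

Side lengths²: AB² = 53, AC² = 68, BC² = 17.
Since AC² = 68 < 53 + 17 = 70, the triangle is acute, so the smallest enclosing circle is the circumcircle.
Circumcentre = (-1/30, -17/15), r² = 15317/900.
r = √(15317/900) ≈ 4.13.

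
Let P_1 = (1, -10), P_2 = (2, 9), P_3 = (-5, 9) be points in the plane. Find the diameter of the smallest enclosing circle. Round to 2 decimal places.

19.95

Side lengths²: P_1P_2² = 362, P_1P_3² = 397, P_2P_3² = 49.
Since P_1P_3² = 397 < 362 + 49 = 411, the triangle is acute, so the smallest enclosing circle is the circumcircle.
Circumcentre = (-1.5, -13/38), r² = 71857/722.
Diameter = 2r = 2√(71857/722) ≈ 19.95.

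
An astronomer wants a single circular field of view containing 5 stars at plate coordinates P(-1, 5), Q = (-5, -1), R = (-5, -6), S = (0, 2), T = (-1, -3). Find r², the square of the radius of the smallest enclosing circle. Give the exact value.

34.25

By Welzl's lemma the MEC is supported by two points (diametrically opposite) or three points (on a circumcircle).
The farthest pair is P–R with squared distance 137. The circle on this segment as diameter has centre (-3, -0.5) and r² = 137/4 = 34.25.
Check Q: distance² to centre = 4.25 ≤ 34.25, so it lies inside.
All remaining points lie in this disk, and no smaller disk contains both endpoints, so this is the minimum enclosing circle.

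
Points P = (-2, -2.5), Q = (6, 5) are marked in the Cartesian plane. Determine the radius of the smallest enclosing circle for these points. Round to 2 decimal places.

5.48

The smallest circle enclosing two points has them as diameter endpoints.
Centre = midpoint = (2, 1.25); r² = |PQ|²/4 = 120.25/4 = 30.0625.
r = √(30.0625) ≈ 5.48.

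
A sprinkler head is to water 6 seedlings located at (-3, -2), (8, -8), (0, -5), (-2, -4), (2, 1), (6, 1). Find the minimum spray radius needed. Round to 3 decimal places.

The minimum enclosing circle is determined by three boundary points: (-3, -2), (8, -8), (6, 1).
Their circumcentre is (163/58, -257/58) with r² = 66725/1682.
The farthest remaining point (2, 1) is at distance² 50717/1682 ≤ 66725/1682.
r = √(66725/1682) ≈ 6.298.

6.298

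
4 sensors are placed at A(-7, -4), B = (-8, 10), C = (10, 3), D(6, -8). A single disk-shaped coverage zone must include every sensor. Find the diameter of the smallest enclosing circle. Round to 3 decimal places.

22.804

The farthest pair is B–D with squared distance 520. The circle on this segment as diameter has centre (-1, 1) and r² = 520/4 = 130.
Check A: distance² to centre = 61 ≤ 130, so it lies inside.
All remaining points lie in this disk, and no smaller disk contains both endpoints, so this is the minimum enclosing circle.
Diameter = 2r = 2√130 ≈ 22.804.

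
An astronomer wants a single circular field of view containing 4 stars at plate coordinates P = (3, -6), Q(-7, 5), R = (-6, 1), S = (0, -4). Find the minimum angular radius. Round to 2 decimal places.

The farthest pair is P–Q with squared distance 221. The circle on this segment as diameter has centre (-2, -0.5) and r² = 221/4 = 55.25.
Check R: distance² to centre = 18.25 ≤ 55.25, so it lies inside.
All remaining points lie in this disk, and no smaller disk contains both endpoints, so this is the minimum enclosing circle.
r = √(55.25) ≈ 7.43.

7.43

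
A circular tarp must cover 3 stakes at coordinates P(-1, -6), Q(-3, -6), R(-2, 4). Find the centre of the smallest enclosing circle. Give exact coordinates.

(-2, -1.05)

Side lengths²: PQ² = 4, PR² = 101, QR² = 101.
Since QR² = 101 < 101 + 4 = 105, the triangle is acute, so the smallest enclosing circle is the circumcircle.
Circumcentre = (-2, -1.05), r² = 25.5025.
Centre = (-2, -1.05).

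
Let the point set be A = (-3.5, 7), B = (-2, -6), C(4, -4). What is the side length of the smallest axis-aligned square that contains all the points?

The bounding box has width 7.5 and height 13.
An axis-aligned square enclosing the set must have side ≥ max(width, height).
So the minimum side is max(7.5, 13) = 13.

13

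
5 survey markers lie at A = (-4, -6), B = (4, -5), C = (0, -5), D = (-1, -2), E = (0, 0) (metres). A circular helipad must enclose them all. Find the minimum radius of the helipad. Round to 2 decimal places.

The minimum enclosing circle of a finite set is fixed by two of the points (as a diameter) or three (as a circumcircle).
The minimum enclosing circle is determined by three boundary points: A, B, E.
Their circumcentre is (-7/44, -93/22) with r² = 34645/1936.
The farthest remaining point D is at distance² 10973/1936 ≤ 34645/1936.
r = √(34645/1936) ≈ 4.23.

4.23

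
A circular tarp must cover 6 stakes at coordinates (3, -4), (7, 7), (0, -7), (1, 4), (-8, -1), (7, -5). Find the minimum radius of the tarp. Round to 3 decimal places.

8.797

A smallest enclosing disk is always determined by at most three of the input points on its boundary.
The minimum enclosing circle is determined by three boundary points: (7, 7), (-8, -1), (7, -5).
Their circumcentre is (17/30, 1) with r² = 69649/900.
The farthest remaining point (0, -7) is at distance² 57889/900 ≤ 69649/900.
r = √(69649/900) ≈ 8.797.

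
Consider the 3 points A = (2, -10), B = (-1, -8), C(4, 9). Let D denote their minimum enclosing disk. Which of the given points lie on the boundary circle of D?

A, C

Side lengths²: AB² = 13, AC² = 365, BC² = 314.
Since AC² = 365 ≥ 314 + 13 = 327, the angle opposite AC is not acute, so the smallest enclosing circle has AC as diameter.
Centre = midpoint of AC = (3, -0.5), r² = 365/4 = 91.25.
The points at distance exactly r from the centre are A, C — 2 points.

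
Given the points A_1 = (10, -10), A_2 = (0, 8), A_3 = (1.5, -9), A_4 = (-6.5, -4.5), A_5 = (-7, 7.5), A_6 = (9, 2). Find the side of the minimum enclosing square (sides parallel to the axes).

The bounding box has width 17 and height 18.
An axis-aligned square enclosing the set must have side ≥ max(width, height).
So the minimum side is max(17, 18) = 18.

18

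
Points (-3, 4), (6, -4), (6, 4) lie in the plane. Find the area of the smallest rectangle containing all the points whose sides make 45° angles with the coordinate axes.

In coordinates u = x + y, v = x − y the rectangle is axis-aligned; the map (x,y)→(u,v) scales areas by 2.
u-values: 1, 2, 10; range = 10 − 1 = 9.
v-values: -7, 10, 2; range = 10 − (-7) = 17.
Area = (9 × 17) / 2 = 76.5.

76.5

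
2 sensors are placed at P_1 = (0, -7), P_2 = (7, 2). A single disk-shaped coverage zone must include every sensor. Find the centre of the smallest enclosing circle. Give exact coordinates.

(3.5, -2.5)

The smallest circle enclosing two points has them as diameter endpoints.
Centre = midpoint = (3.5, -2.5); r² = |P_1P_2|²/4 = 130/4 = 32.5.
Centre = (3.5, -2.5).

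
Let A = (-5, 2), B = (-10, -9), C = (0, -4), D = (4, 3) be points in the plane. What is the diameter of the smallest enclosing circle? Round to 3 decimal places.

18.439

The farthest pair is B–D with squared distance 340. The circle on this segment as diameter has centre (-3, -3) and r² = 340/4 = 85.
Check A: distance² to centre = 29 ≤ 85, so it lies inside.
All remaining points lie in this disk, and no smaller disk contains both endpoints, so this is the minimum enclosing circle.
Diameter = 2r = 2√85 ≈ 18.439.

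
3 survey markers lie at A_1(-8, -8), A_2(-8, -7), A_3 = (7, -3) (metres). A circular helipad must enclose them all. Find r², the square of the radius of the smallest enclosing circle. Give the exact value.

Side lengths²: A_1A_2² = 1, A_1A_3² = 250, A_2A_3² = 241.
Since A_1A_3² = 250 ≥ 241 + 1 = 242, the angle opposite A_1A_3 is not acute, so the smallest enclosing circle has A_1A_3 as diameter.
Centre = midpoint of A_1A_3 = (-0.5, -5.5), r² = 250/4 = 62.5.

62.5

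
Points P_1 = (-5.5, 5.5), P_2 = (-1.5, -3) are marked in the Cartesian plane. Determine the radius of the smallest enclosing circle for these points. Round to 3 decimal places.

4.697

The smallest circle enclosing two points has them as diameter endpoints.
Centre = midpoint = (-3.5, 1.25); r² = |P_1P_2|²/4 = 88.25/4 = 22.0625.
r = √(22.0625) ≈ 4.697.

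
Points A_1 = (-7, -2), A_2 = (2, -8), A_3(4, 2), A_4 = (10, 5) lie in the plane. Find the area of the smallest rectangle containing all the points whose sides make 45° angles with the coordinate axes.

In coordinates u = x + y, v = x − y the rectangle is axis-aligned; the map (x,y)→(u,v) scales areas by 2.
u-values: -9, -6, 6, 15; range = 15 − (-9) = 24.
v-values: -5, 10, 2, 5; range = 10 − (-5) = 15.
Area = (24 × 15) / 2 = 180.

180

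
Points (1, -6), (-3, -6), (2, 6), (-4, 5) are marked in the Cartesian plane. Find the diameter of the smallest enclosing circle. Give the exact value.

A smallest enclosing disk is always determined by at most three of the input points on its boundary.
The farthest pair is (-3, -6)–(2, 6) with squared distance 169. The circle on this segment as diameter has centre (-0.5, 0) and r² = 169/4 = 42.25.
Check (1, -6): distance² to centre = 38.25 ≤ 42.25, so it lies inside.
All remaining points lie in this disk, and no smaller disk contains both endpoints, so this is the minimum enclosing circle.
Diameter = 2r = 2√(42.25) = 13.

13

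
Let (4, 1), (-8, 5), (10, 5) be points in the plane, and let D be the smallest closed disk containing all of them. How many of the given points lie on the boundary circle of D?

Call the three points A, B, C in the order given.
Side lengths²: AB² = 160, AC² = 52, BC² = 324.
Since BC² = 324 ≥ 160 + 52 = 212, the angle opposite BC is not acute, so the smallest enclosing circle has BC as diameter.
Centre = midpoint of BC = (1, 5), r² = 324/4 = 81.
The points at distance exactly r from the centre are (-8, 5), (10, 5) — 2 points.

2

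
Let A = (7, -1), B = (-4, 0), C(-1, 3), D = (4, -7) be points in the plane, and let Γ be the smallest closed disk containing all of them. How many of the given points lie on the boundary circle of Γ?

The minimum enclosing circle of a finite set is fixed by two of the points (as a diameter) or three (as a circumcircle).
The minimum enclosing circle is determined by three boundary points: A, B, D.
Their circumcentre is (63/46, -89/46) with r² = 34465/1058.
The farthest remaining point C is at distance² 31705/1058 ≤ 34465/1058.
The points at distance exactly r from the centre are A, B, D — 3 points.

3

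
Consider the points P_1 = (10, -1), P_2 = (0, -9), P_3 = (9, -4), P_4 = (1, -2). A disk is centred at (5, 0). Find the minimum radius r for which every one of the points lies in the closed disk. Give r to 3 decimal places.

The required radius is the distance from (5, 0) to the farthest point.
Squared distances: 26, 106, 32, 20.
Maximum is 106, attained at P_2.
r = √106 ≈ 10.296.

10.296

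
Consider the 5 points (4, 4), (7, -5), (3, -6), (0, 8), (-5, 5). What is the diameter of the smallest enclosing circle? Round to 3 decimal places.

The minimum enclosing circle is determined by three boundary points: (7, -5), (0, 8), (-5, 5).
Their circumcentre is (53/43, 12/43) with r² = 113033/1849.
The farthest remaining point (3, -6) is at distance² 78676/1849 ≤ 113033/1849.
Diameter = 2r = 2√(113033/1849) ≈ 15.637.

15.637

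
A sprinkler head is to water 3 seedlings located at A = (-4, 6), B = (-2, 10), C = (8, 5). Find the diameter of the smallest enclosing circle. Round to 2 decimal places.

12.04

Side lengths²: AB² = 20, AC² = 145, BC² = 125.
Since AC² = 145 ≥ 125 + 20 = 145, the angle opposite AC is not acute, so the smallest enclosing circle has AC as diameter.
Centre = midpoint of AC = (2, 5.5), r² = 145/4 = 36.25.
Diameter = 2r = 2√(36.25) ≈ 12.04.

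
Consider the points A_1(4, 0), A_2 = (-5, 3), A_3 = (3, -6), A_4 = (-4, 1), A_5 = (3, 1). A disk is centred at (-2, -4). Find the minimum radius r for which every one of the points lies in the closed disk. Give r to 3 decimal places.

7.616

The required radius is the distance from (-2, -4) to the farthest point.
Squared distances: 52, 58, 29, 29, 50.
Maximum is 58, attained at A_2.
r = √58 ≈ 7.616.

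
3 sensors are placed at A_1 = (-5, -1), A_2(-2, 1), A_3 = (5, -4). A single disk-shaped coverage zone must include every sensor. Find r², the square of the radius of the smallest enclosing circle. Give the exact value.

Side lengths²: A_1A_2² = 13, A_1A_3² = 109, A_2A_3² = 74.
Since A_1A_3² = 109 ≥ 74 + 13 = 87, the angle opposite A_1A_3 is not acute, so the smallest enclosing circle has A_1A_3 as diameter.
Centre = midpoint of A_1A_3 = (0, -2.5), r² = 109/4 = 27.25.

27.25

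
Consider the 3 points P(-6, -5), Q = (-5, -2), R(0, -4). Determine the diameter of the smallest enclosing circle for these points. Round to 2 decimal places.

Side lengths²: PQ² = 10, PR² = 37, QR² = 29.
Since PR² = 37 < 29 + 10 = 39, the triangle is acute, so the smallest enclosing circle is the circumcircle.
Circumcentre = (-103/34, -147/34), r² = 5365/578.
Diameter = 2r = 2√(5365/578) ≈ 6.09.

6.09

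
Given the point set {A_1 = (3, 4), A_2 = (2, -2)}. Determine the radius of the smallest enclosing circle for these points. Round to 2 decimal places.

3.04

The smallest circle enclosing two points has them as diameter endpoints.
Centre = midpoint = (2.5, 1); r² = |A_1A_2|²/4 = 37/4 = 9.25.
r = √(9.25) ≈ 3.04.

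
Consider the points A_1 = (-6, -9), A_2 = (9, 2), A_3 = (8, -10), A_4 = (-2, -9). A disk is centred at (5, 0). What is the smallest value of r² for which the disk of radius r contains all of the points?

The required radius is the distance from (5, 0) to the farthest point.
Squared distances: 202, 20, 109, 130.
Maximum is 202, attained at A_1.

202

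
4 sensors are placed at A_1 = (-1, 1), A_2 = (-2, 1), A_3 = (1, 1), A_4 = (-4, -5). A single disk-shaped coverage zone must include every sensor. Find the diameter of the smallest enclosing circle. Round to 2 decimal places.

The minimum enclosing circle of a finite set is fixed by two of the points (as a diameter) or three (as a circumcircle).
The farthest pair is A_3–A_4 with squared distance 61. The circle on this segment as diameter has centre (-1.5, -2) and r² = 61/4 = 15.25.
Check A_1: distance² to centre = 9.25 ≤ 15.25, so it lies inside.
All remaining points lie in this disk, and no smaller disk contains both endpoints, so this is the minimum enclosing circle.
Diameter = 2r = 2√(15.25) ≈ 7.81.

7.81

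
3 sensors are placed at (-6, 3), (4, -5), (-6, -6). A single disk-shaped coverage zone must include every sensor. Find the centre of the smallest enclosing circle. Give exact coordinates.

Call the three points A, B, C in the order given.
Side lengths²: AB² = 164, AC² = 81, BC² = 101.
Since AB² = 164 < 101 + 81 = 182, the triangle is acute, so the smallest enclosing circle is the circumcircle.
Circumcentre = (-1.4, -1.5), r² = 41.41.
Centre = (-1.4, -1.5).

(-1.4, -1.5)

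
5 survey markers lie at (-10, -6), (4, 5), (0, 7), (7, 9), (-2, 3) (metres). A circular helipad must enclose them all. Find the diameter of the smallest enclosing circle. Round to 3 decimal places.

The farthest pair is (-10, -6)–(7, 9) with squared distance 514. The circle on this segment as diameter has centre (-1.5, 1.5) and r² = 514/4 = 128.5.
Check (4, 5): distance² to centre = 42.5 ≤ 128.5, so it lies inside.
All remaining points lie in this disk, and no smaller disk contains both endpoints, so this is the minimum enclosing circle.
Diameter = 2r = 2√(128.5) ≈ 22.672.

22.672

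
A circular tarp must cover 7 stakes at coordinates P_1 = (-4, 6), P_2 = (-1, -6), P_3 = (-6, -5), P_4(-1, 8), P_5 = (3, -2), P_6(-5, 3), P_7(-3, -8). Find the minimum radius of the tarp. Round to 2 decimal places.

The farthest pair is P_4–P_7 with squared distance 260. The circle on this segment as diameter has centre (-2, 0) and r² = 260/4 = 65.
Check P_1: distance² to centre = 40 ≤ 65, so it lies inside.
All remaining points lie in this disk, and no smaller disk contains both endpoints, so this is the minimum enclosing circle.
r = √65 ≈ 8.06.

8.06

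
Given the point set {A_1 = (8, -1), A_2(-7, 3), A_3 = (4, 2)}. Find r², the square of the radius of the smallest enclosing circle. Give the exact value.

60.25

Side lengths²: A_1A_2² = 241, A_1A_3² = 25, A_2A_3² = 122.
Since A_1A_2² = 241 ≥ 122 + 25 = 147, the angle opposite A_1A_2 is not acute, so the smallest enclosing circle has A_1A_2 as diameter.
Centre = midpoint of A_1A_2 = (0.5, 1), r² = 241/4 = 60.25.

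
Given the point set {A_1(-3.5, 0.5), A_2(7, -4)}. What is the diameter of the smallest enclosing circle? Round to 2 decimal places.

11.42

The smallest circle enclosing two points has them as diameter endpoints.
Centre = midpoint = (1.75, -1.75); r² = |A_1A_2|²/4 = 130.5/4 = 32.625.
Diameter = 2r = 2√(32.625) ≈ 11.42.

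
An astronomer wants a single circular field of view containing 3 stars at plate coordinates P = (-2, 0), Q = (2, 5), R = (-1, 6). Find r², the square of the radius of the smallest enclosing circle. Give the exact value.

7585/722

Side lengths²: PQ² = 41, PR² = 37, QR² = 10.
Since PQ² = 41 < 37 + 10 = 47, the triangle is acute, so the smallest enclosing circle is the circumcircle.
Circumcentre = (-15/38, 107/38), r² = 7585/722.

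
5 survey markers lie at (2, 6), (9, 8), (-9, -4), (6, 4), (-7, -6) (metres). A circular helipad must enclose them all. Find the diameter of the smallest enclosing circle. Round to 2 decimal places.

The minimum enclosing circle of a finite set is fixed by two of the points (as a diameter) or three (as a circumcircle).
The farthest pair is (9, 8)–(-9, -4) with squared distance 468. The circle on this segment as diameter has centre (0, 2) and r² = 468/4 = 117.
Check (2, 6): distance² to centre = 20 ≤ 117, so it lies inside.
All remaining points lie in this disk, and no smaller disk contains both endpoints, so this is the minimum enclosing circle.
Diameter = 2r = 2√117 ≈ 21.63.

21.63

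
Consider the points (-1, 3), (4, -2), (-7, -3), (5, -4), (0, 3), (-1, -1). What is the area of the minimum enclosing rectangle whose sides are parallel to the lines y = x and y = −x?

84.5

In coordinates u = x + y, v = x − y the rectangle is axis-aligned; the map (x,y)→(u,v) scales areas by 2.
u-values: 2, 2, -10, 1, 3, -2; range = 3 − (-10) = 13.
v-values: -4, 6, -4, 9, -3, 0; range = 9 − (-4) = 13.
Area = (13 × 13) / 2 = 84.5.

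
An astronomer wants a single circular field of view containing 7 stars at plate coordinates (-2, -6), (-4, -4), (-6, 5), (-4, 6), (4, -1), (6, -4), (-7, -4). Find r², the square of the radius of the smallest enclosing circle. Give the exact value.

A smallest enclosing disk is always determined by at most three of the input points on its boundary.
The minimum enclosing circle is determined by three boundary points: (-6, 5), (6, -4), (-7, -4).
Their circumcentre is (-0.5, -1/6) with r² = 1025/18.
The farthest remaining point (-4, 6) is at distance² 905/18 ≤ 1025/18.

1025/18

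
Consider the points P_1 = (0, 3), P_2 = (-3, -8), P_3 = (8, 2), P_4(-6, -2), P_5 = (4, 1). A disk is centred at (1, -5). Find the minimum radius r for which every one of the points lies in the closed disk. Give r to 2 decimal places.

The required radius is the distance from (1, -5) to the farthest point.
Squared distances: 65, 25, 98, 58, 45.
Maximum is 98, attained at P_3.
r = √98 ≈ 9.90.

9.90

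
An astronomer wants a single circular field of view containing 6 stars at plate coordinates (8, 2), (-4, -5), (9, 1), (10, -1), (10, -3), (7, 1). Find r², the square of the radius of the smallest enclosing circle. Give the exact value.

The farthest pair is (-4, -5)–(10, -1) with squared distance 212. The circle on this segment as diameter has centre (3, -3) and r² = 212/4 = 53.
Check (8, 2): distance² to centre = 50 ≤ 53, so it lies inside.
All remaining points lie in this disk, and no smaller disk contains both endpoints, so this is the minimum enclosing circle.

53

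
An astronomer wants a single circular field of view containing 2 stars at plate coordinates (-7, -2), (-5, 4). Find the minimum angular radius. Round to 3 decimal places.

3.162

The smallest circle enclosing two points has them as diameter endpoints.
Centre = midpoint = (-6, 1); r² = |(-7, -2)−(-5, 4)|²/4 = 40/4 = 10.
r = √10 ≈ 3.162.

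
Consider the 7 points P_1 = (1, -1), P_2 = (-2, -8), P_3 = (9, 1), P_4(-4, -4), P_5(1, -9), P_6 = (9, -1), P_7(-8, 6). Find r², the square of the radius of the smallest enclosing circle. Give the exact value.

A smallest enclosing disk is always determined by at most three of the input points on its boundary.
The minimum enclosing circle is determined by three boundary points: P_5, P_6, P_7.
Their circumcentre is (-0.375, 0.375) with r² = 89.78125.
The farthest remaining point P_3 is at distance² 88.28125 ≤ 89.78125.

89.78125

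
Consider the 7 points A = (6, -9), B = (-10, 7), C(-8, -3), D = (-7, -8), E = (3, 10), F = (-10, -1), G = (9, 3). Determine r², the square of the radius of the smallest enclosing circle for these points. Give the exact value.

128.6328125

A smallest enclosing disk is always determined by at most three of the input points on its boundary.
The minimum enclosing circle is determined by three boundary points: A, B, E.
Their circumcentre is (-1.4375, -0.4375) with r² = 128.6328125.
The farthest remaining point G is at distance² 120.7578125 ≤ 128.6328125.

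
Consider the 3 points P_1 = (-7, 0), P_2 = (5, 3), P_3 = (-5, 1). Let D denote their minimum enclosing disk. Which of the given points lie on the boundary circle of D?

P_1, P_2

Side lengths²: P_1P_2² = 153, P_1P_3² = 5, P_2P_3² = 104.
Since P_1P_2² = 153 ≥ 104 + 5 = 109, the angle opposite P_1P_2 is not acute, so the smallest enclosing circle has P_1P_2 as diameter.
Centre = midpoint of P_1P_2 = (-1, 1.5), r² = 153/4 = 38.25.
The points at distance exactly r from the centre are P_1, P_2 — 2 points.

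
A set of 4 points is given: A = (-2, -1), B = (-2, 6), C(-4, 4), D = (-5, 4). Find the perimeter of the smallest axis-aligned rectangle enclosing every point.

20

Width = max x − min x = -2 − (-5) = 3.
Height = max y − min y = 6 − (-1) = 7.
Perimeter = 2(3 + 7) = 20.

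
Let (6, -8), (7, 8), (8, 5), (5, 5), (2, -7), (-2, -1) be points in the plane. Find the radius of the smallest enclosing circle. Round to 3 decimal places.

8.039

The minimum enclosing circle of a finite set is fixed by two of the points (as a diameter) or three (as a circumcircle).
The minimum enclosing circle is determined by three boundary points: (6, -8), (7, 8), (2, -7).
Their circumcentre is (153/26, 1/26) with r² = 21845/338.
The farthest remaining point (-2, -1) is at distance² 21377/338 ≤ 21845/338.
r = √(21845/338) ≈ 8.039.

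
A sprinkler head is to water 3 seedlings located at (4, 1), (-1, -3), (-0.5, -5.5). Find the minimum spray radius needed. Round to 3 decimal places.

Call the three points A, B, C in the order given.
Side lengths²: AB² = 41, AC² = 62.5, BC² = 6.5.
Since AC² = 62.5 ≥ 41 + 6.5 = 47.5, the angle opposite AC is not acute, so the smallest enclosing circle has AC as diameter.
Centre = midpoint of AC = (1.75, -2.25), r² = 62.5/4 = 15.625.
r = √(15.625) ≈ 3.953.

3.953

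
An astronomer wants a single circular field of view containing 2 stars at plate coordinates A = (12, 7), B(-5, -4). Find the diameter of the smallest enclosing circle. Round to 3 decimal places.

20.248

The smallest circle enclosing two points has them as diameter endpoints.
Centre = midpoint = (3.5, 1.5); r² = |AB|²/4 = 410/4 = 102.5.
Diameter = 2r = 2√(102.5) ≈ 20.248.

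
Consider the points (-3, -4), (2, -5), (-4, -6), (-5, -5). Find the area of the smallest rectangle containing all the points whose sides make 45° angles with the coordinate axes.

24.5

In coordinates u = x + y, v = x − y the rectangle is axis-aligned; the map (x,y)→(u,v) scales areas by 2.
u-values: -7, -3, -10, -10; range = -3 − (-10) = 7.
v-values: 1, 7, 2, 0; range = 7 − 0 = 7.
Area = (7 × 7) / 2 = 24.5.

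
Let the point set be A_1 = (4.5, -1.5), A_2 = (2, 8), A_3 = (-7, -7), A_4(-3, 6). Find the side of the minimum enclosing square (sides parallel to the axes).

The bounding box has width 11.5 and height 15.
An axis-aligned square enclosing the set must have side ≥ max(width, height).
So the minimum side is max(11.5, 15) = 15.

15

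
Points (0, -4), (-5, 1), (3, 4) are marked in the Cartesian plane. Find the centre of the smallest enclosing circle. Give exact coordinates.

(-7/22, 15/22)

Call the three points A, B, C in the order given.
Side lengths²: AB² = 50, AC² = 73, BC² = 73.
Since BC² = 73 < 73 + 50 = 123, the triangle is acute, so the smallest enclosing circle is the circumcircle.
Circumcentre = (-7/22, 15/22), r² = 5329/242.
Centre = (-7/22, 15/22).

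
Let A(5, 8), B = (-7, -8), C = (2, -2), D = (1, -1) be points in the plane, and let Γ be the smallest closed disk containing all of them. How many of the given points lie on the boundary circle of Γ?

A smallest enclosing disk is always determined by at most three of the input points on its boundary.
The farthest pair is A–B with squared distance 400. The circle on this segment as diameter has centre (-1, 0) and r² = 400/4 = 100.
Check C: distance² to centre = 13 ≤ 100, so it lies inside.
All remaining points lie in this disk, and no smaller disk contains both endpoints, so this is the minimum enclosing circle.
The points at distance exactly r from the centre are A, B — 2 points.

2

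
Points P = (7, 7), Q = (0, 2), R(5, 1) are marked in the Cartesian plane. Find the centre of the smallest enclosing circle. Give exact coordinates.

Side lengths²: PQ² = 74, PR² = 40, QR² = 26.
Since PQ² = 74 ≥ 40 + 26 = 66, the angle opposite PQ is not acute, so the smallest enclosing circle has PQ as diameter.
Centre = midpoint of PQ = (3.5, 4.5), r² = 74/4 = 18.5.
Centre = (3.5, 4.5).

(3.5, 4.5)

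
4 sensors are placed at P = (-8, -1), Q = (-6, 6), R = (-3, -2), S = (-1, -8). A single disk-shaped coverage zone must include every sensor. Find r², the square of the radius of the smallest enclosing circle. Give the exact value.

The minimum enclosing circle of a finite set is fixed by two of the points (as a diameter) or three (as a circumcircle).
The farthest pair is Q–S with squared distance 221. The circle on this segment as diameter has centre (-3.5, -1) and r² = 221/4 = 55.25.
Check P: distance² to centre = 20.25 ≤ 55.25, so it lies inside.
All remaining points lie in this disk, and no smaller disk contains both endpoints, so this is the minimum enclosing circle.

55.25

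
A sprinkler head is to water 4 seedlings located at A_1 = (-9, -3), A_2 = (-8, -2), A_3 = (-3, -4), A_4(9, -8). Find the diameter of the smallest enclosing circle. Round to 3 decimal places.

18.682

By Welzl's lemma the MEC is supported by two points (diametrically opposite) or three points (on a circumcircle).
The farthest pair is A_1–A_4 with squared distance 349. The circle on this segment as diameter has centre (0, -5.5) and r² = 349/4 = 87.25.
Check A_2: distance² to centre = 76.25 ≤ 87.25, so it lies inside.
All remaining points lie in this disk, and no smaller disk contains both endpoints, so this is the minimum enclosing circle.
Diameter = 2r = 2√(87.25) ≈ 18.682.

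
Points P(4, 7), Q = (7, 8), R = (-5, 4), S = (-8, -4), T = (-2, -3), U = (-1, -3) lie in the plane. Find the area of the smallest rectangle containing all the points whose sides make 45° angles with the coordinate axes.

148.5

In coordinates u = x + y, v = x − y the rectangle is axis-aligned; the map (x,y)→(u,v) scales areas by 2.
u-values: 11, 15, -1, -12, -5, -4; range = 15 − (-12) = 27.
v-values: -3, -1, -9, -4, 1, 2; range = 2 − (-9) = 11.
Area = (27 × 11) / 2 = 148.5.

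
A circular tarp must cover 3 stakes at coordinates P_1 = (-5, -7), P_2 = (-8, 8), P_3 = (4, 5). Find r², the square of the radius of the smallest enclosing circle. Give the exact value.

49725/722

Side lengths²: P_1P_2² = 234, P_1P_3² = 225, P_2P_3² = 153.
Since P_1P_2² = 234 < 225 + 153 = 378, the triangle is acute, so the smallest enclosing circle is the circumcircle.
Circumcentre = (-127/38, 43/38), r² = 49725/722.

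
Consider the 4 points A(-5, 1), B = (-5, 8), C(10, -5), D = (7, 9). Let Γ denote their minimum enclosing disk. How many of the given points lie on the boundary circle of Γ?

2

The minimum enclosing circle of a finite set is fixed by two of the points (as a diameter) or three (as a circumcircle).
The farthest pair is B–C with squared distance 394. The circle on this segment as diameter has centre (2.5, 1.5) and r² = 394/4 = 98.5.
Check A: distance² to centre = 56.5 ≤ 98.5, so it lies inside.
All remaining points lie in this disk, and no smaller disk contains both endpoints, so this is the minimum enclosing circle.
The points at distance exactly r from the centre are B, C — 2 points.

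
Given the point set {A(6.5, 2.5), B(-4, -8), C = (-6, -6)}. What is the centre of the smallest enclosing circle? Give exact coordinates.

(0.25, -1.75)

Side lengths²: AB² = 220.5, AC² = 228.5, BC² = 8.
Since AC² = 228.5 ≥ 220.5 + 8 = 228.5, the angle opposite AC is not acute, so the smallest enclosing circle has AC as diameter.
Centre = midpoint of AC = (0.25, -1.75), r² = 228.5/4 = 57.125.
Centre = (0.25, -1.75).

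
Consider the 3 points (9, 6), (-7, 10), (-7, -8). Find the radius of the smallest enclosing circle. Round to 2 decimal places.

10.96

Call the three points A, B, C in the order given.
Side lengths²: AB² = 272, AC² = 452, BC² = 324.
Since AC² = 452 < 324 + 272 = 596, the triangle is acute, so the smallest enclosing circle is the circumcircle.
Circumcentre = (-0.75, 1), r² = 120.0625.
r = √(120.0625) ≈ 10.96.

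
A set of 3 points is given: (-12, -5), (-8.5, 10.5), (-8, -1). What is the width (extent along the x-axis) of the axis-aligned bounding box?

max x = -8, min x = -12, so width = 4.

4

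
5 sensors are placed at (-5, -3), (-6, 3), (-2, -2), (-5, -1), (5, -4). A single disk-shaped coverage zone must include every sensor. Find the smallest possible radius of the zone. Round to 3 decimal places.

6.519

The farthest pair is (-6, 3)–(5, -4) with squared distance 170. The circle on this segment as diameter has centre (-0.5, -0.5) and r² = 170/4 = 42.5.
Check (-5, -3): distance² to centre = 26.5 ≤ 42.5, so it lies inside.
All remaining points lie in this disk, and no smaller disk contains both endpoints, so this is the minimum enclosing circle.
r = √(42.5) ≈ 6.519.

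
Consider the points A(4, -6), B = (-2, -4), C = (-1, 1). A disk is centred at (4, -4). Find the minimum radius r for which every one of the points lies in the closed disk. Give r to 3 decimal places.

7.071

The required radius is the distance from (4, -4) to the farthest point.
Squared distances: 4, 36, 50.
Maximum is 50, attained at C.
r = √50 ≈ 7.071.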